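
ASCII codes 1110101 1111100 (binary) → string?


Codes (binary): 1110101 1111100
Per-code ASCII lookup:
  1110101 = 117  (range 97-122: lowercase, 117 - 97 = 20) → 'u'
  1111100 = 124  (special character) → '|'
= 'u|'


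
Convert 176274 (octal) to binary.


Each octal digit → 3 binary bits:
  1 = 001
  7 = 111
  6 = 110
  2 = 010
  7 = 111
  4 = 100
Concatenate: 001 111 110 010 111 100
= 001111110010111100


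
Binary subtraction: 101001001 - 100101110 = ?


Align and subtract column by column (LSB to MSB, borrowing when needed):
  101001001
- 100101110
  ---------
  col 0: (1 - 0 borrow-in) - 0 → 1 - 0 = 1, borrow out 0
  col 1: (0 - 0 borrow-in) - 1 → borrow from next column: (0+2) - 1 = 1, borrow out 1
  col 2: (0 - 1 borrow-in) - 1 → borrow from next column: (-1+2) - 1 = 0, borrow out 1
  col 3: (1 - 1 borrow-in) - 1 → borrow from next column: (0+2) - 1 = 1, borrow out 1
  col 4: (0 - 1 borrow-in) - 0 → borrow from next column: (-1+2) - 0 = 1, borrow out 1
  col 5: (0 - 1 borrow-in) - 1 → borrow from next column: (-1+2) - 1 = 0, borrow out 1
  col 6: (1 - 1 borrow-in) - 0 → 0 - 0 = 0, borrow out 0
  col 7: (0 - 0 borrow-in) - 0 → 0 - 0 = 0, borrow out 0
  col 8: (1 - 0 borrow-in) - 1 → 1 - 1 = 0, borrow out 0
Reading bits MSB→LSB: 000011011
Strip leading zeros: 11011
= 11011


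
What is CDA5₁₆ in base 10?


Positional values:
Position 0: 5 × 16^0 = 5 × 1 = 5
Position 1: A × 16^1 = 10 × 16 = 160
Position 2: D × 16^2 = 13 × 256 = 3328
Position 3: C × 16^3 = 12 × 4096 = 49152
Sum = 5 + 160 + 3328 + 49152
= 52645


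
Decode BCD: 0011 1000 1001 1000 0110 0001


Each 4-bit group → digit:
  0011 → 3
  1000 → 8
  1001 → 9
  1000 → 8
  0110 → 6
  0001 → 1
= 389861


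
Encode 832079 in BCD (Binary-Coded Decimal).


Each digit → 4-bit binary:
  8 → 1000
  3 → 0011
  2 → 0010
  0 → 0000
  7 → 0111
  9 → 1001
= 1000 0011 0010 0000 0111 1001


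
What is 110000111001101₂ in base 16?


Group into 4-bit nibbles: 0110000111001101
  0110 = 6
  0001 = 1
  1100 = C
  1101 = D
= 0x61CD


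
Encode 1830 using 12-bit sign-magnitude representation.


Sign bit: 0 (positive)
Magnitude: 1830 = 11100100110
= 011100100110


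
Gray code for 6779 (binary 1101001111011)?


Binary: 1101001111011
Gray code: G = B XOR (B >> 1)
B >> 1 = 0110100111101
1101001111011 XOR 0110100111101:
  1 XOR 0 = 1
  1 XOR 1 = 0
  0 XOR 1 = 1
  1 XOR 0 = 1
  0 XOR 1 = 1
  0 XOR 0 = 0
  1 XOR 0 = 1
  1 XOR 1 = 0
  1 XOR 1 = 0
  1 XOR 1 = 0
  0 XOR 1 = 1
  1 XOR 0 = 1
  1 XOR 1 = 0
= 1011101000110


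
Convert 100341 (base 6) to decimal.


Positional values (base 6):
  1 × 6^0 = 1 × 1 = 1
  4 × 6^1 = 4 × 6 = 24
  3 × 6^2 = 3 × 36 = 108
  0 × 6^3 = 0 × 216 = 0
  0 × 6^4 = 0 × 1296 = 0
  1 × 6^5 = 1 × 7776 = 7776
Sum = 1 + 24 + 108 + 0 + 0 + 7776
= 7909


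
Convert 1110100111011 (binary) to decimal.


Positional values:
Bit 0: 1 × 2^0 = 1
Bit 1: 1 × 2^1 = 2
Bit 3: 1 × 2^3 = 8
Bit 4: 1 × 2^4 = 16
Bit 5: 1 × 2^5 = 32
Bit 8: 1 × 2^8 = 256
Bit 10: 1 × 2^10 = 1024
Bit 11: 1 × 2^11 = 2048
Bit 12: 1 × 2^12 = 4096
Sum = 1 + 2 + 8 + 16 + 32 + 256 + 1024 + 2048 + 4096
= 7483


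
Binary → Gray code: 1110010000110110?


Binary: 1110010000110110
Gray code: G = B XOR (B >> 1)
B >> 1 = 0111001000011011
1110010000110110 XOR 0111001000011011:
  1 XOR 0 = 1
  1 XOR 1 = 0
  1 XOR 1 = 0
  0 XOR 1 = 1
  0 XOR 0 = 0
  1 XOR 0 = 1
  0 XOR 1 = 1
  0 XOR 0 = 0
  0 XOR 0 = 0
  0 XOR 0 = 0
  1 XOR 0 = 1
  1 XOR 1 = 0
  0 XOR 1 = 1
  1 XOR 0 = 1
  1 XOR 1 = 0
  0 XOR 1 = 1
= 1001011000101101


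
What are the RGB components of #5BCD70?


Hex: #5BCD70
R = 5B₁₆ = 91
G = CD₁₆ = 205
B = 70₁₆ = 112
= RGB(91, 205, 112)


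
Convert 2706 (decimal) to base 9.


Divide by 9 repeatedly:
2706 ÷ 9 = 300 remainder 6
300 ÷ 9 = 33 remainder 3
33 ÷ 9 = 3 remainder 6
3 ÷ 9 = 0 remainder 3
Reading remainders bottom-up:
= 3636


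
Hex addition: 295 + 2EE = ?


Align and add column by column (LSB to MSB, each column mod 16 with carry):
  0295
+ 02EE
  ----
  col 0: 5(5) + E(14) + 0 (carry in) = 19 → 3(3), carry out 1
  col 1: 9(9) + E(14) + 1 (carry in) = 24 → 8(8), carry out 1
  col 2: 2(2) + 2(2) + 1 (carry in) = 5 → 5(5), carry out 0
  col 3: 0(0) + 0(0) + 0 (carry in) = 0 → 0(0), carry out 0
Reading digits MSB→LSB: 0583
Strip leading zeros: 583
= 0x583


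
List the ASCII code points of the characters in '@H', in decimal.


String: '@H'  (2 characters)
Per-character ASCII lookup:
  '@': special character: '@' = 64
  'H': uppercase starts at 65: 'H' = 65 + 7 = 72
= 64 72


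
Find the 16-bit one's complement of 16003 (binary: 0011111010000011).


Original: 0011111010000011
Invert all bits:
  bit 0: 0 → 1
  bit 1: 0 → 1
  bit 2: 1 → 0
  bit 3: 1 → 0
  bit 4: 1 → 0
  bit 5: 1 → 0
  bit 6: 1 → 0
  bit 7: 0 → 1
  bit 8: 1 → 0
  bit 9: 0 → 1
  bit 10: 0 → 1
  bit 11: 0 → 1
  bit 12: 0 → 1
  bit 13: 0 → 1
  bit 14: 1 → 0
  bit 15: 1 → 0
= 1100000101111100


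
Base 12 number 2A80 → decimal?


Positional values (base 12):
  0 × 12^0 = 0 × 1 = 0
  8 × 12^1 = 8 × 12 = 96
  A × 12^2 = 10 × 144 = 1440
  2 × 12^3 = 2 × 1728 = 3456
Sum = 0 + 96 + 1440 + 3456
= 4992


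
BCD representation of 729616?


Each digit → 4-bit binary:
  7 → 0111
  2 → 0010
  9 → 1001
  6 → 0110
  1 → 0001
  6 → 0110
= 0111 0010 1001 0110 0001 0110


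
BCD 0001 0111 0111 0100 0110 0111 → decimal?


Each 4-bit group → digit:
  0001 → 1
  0111 → 7
  0111 → 7
  0100 → 4
  0110 → 6
  0111 → 7
= 177467


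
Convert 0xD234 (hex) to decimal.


Positional values:
Position 0: 4 × 16^0 = 4 × 1 = 4
Position 1: 3 × 16^1 = 3 × 16 = 48
Position 2: 2 × 16^2 = 2 × 256 = 512
Position 3: D × 16^3 = 13 × 4096 = 53248
Sum = 4 + 48 + 512 + 53248
= 53812


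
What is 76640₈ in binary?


Each octal digit → 3 binary bits:
  7 = 111
  6 = 110
  6 = 110
  4 = 100
  0 = 000
Concatenate: 111 110 110 100 000
= 111110110100000


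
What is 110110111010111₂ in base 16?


Group into 4-bit nibbles: 0110110111010111
  0110 = 6
  1101 = D
  1101 = D
  0111 = 7
= 0x6DD7


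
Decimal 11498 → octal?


Divide by 8 repeatedly:
11498 ÷ 8 = 1437 remainder 2
1437 ÷ 8 = 179 remainder 5
179 ÷ 8 = 22 remainder 3
22 ÷ 8 = 2 remainder 6
2 ÷ 8 = 0 remainder 2
Reading remainders bottom-up:
= 0o26352


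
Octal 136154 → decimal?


Positional values:
Position 0: 4 × 8^0 = 4
Position 1: 5 × 8^1 = 40
Position 2: 1 × 8^2 = 64
Position 3: 6 × 8^3 = 3072
Position 4: 3 × 8^4 = 12288
Position 5: 1 × 8^5 = 32768
Sum = 4 + 40 + 64 + 3072 + 12288 + 32768
= 48236


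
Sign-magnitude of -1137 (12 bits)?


Sign bit: 1 (negative)
Magnitude: 1137 = 10001110001
= 110001110001


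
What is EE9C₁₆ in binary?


Each hex digit → 4 binary bits:
  E = 1110
  E = 1110
  9 = 1001
  C = 1100
Concatenate: 1110 1110 1001 1100
= 1110111010011100


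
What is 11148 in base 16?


Divide by 16 repeatedly:
11148 ÷ 16 = 696 remainder 12 (C)
696 ÷ 16 = 43 remainder 8 (8)
43 ÷ 16 = 2 remainder 11 (B)
2 ÷ 16 = 0 remainder 2 (2)
Reading remainders bottom-up:
= 0x2B8C


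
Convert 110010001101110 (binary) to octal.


Group into 3-bit groups: 110010001101110
  110 = 6
  010 = 2
  001 = 1
  101 = 5
  110 = 6
= 0o62156


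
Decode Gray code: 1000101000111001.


Gray code: 1000101000111001
MSB stays the same: 1
Each subsequent bit = prev_binary XOR current_gray:
  B[1] = 1 XOR 0 = 1
  B[2] = 1 XOR 0 = 1
  B[3] = 1 XOR 0 = 1
  B[4] = 1 XOR 1 = 0
  B[5] = 0 XOR 0 = 0
  B[6] = 0 XOR 1 = 1
  B[7] = 1 XOR 0 = 1
  B[8] = 1 XOR 0 = 1
  B[9] = 1 XOR 0 = 1
  B[10] = 1 XOR 1 = 0
  B[11] = 0 XOR 1 = 1
  B[12] = 1 XOR 1 = 0
  B[13] = 0 XOR 0 = 0
  B[14] = 0 XOR 0 = 0
  B[15] = 0 XOR 1 = 1
= 1111001111010001 (62417 decimal)


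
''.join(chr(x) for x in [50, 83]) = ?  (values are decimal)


Codes (decimal): 50 83
Per-code ASCII lookup:
  50  (range 48-57: digits, 50 - 48 = 2) → '2'
  83  (range 65-90: uppercase, 83 - 65 = 18) → 'S'
= '2S'


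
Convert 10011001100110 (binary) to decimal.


Positional values:
Bit 1: 1 × 2^1 = 2
Bit 2: 1 × 2^2 = 4
Bit 5: 1 × 2^5 = 32
Bit 6: 1 × 2^6 = 64
Bit 9: 1 × 2^9 = 512
Bit 10: 1 × 2^10 = 1024
Bit 13: 1 × 2^13 = 8192
Sum = 2 + 4 + 32 + 64 + 512 + 1024 + 8192
= 9830


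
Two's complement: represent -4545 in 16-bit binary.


Original: 0001000111000001
Step 1 - Invert all bits: 1110111000111110
Step 2 - Add 1: 1110111000111110 + 1
= 1110111000111111 (represents -4545)


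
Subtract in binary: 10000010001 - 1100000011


Align and subtract column by column (LSB to MSB, borrowing when needed):
  10000010001
- 01100000011
  -----------
  col 0: (1 - 0 borrow-in) - 1 → 1 - 1 = 0, borrow out 0
  col 1: (0 - 0 borrow-in) - 1 → borrow from next column: (0+2) - 1 = 1, borrow out 1
  col 2: (0 - 1 borrow-in) - 0 → borrow from next column: (-1+2) - 0 = 1, borrow out 1
  col 3: (0 - 1 borrow-in) - 0 → borrow from next column: (-1+2) - 0 = 1, borrow out 1
  col 4: (1 - 1 borrow-in) - 0 → 0 - 0 = 0, borrow out 0
  col 5: (0 - 0 borrow-in) - 0 → 0 - 0 = 0, borrow out 0
  col 6: (0 - 0 borrow-in) - 0 → 0 - 0 = 0, borrow out 0
  col 7: (0 - 0 borrow-in) - 0 → 0 - 0 = 0, borrow out 0
  col 8: (0 - 0 borrow-in) - 1 → borrow from next column: (0+2) - 1 = 1, borrow out 1
  col 9: (0 - 1 borrow-in) - 1 → borrow from next column: (-1+2) - 1 = 0, borrow out 1
  col 10: (1 - 1 borrow-in) - 0 → 0 - 0 = 0, borrow out 0
Reading bits MSB→LSB: 00100001110
Strip leading zeros: 100001110
= 100001110


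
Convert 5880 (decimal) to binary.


Divide by 2 repeatedly:
5880 ÷ 2 = 2940 remainder 0
2940 ÷ 2 = 1470 remainder 0
1470 ÷ 2 = 735 remainder 0
735 ÷ 2 = 367 remainder 1
367 ÷ 2 = 183 remainder 1
183 ÷ 2 = 91 remainder 1
91 ÷ 2 = 45 remainder 1
45 ÷ 2 = 22 remainder 1
22 ÷ 2 = 11 remainder 0
11 ÷ 2 = 5 remainder 1
5 ÷ 2 = 2 remainder 1
2 ÷ 2 = 1 remainder 0
1 ÷ 2 = 0 remainder 1
Reading remainders bottom-up:
= 1011011111000


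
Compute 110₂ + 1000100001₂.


Align and add column by column (LSB to MSB, carry propagating):
  00000000110
+ 01000100001
  -----------
  col 0: 0 + 1 + 0 (carry in) = 1 → bit 1, carry out 0
  col 1: 1 + 0 + 0 (carry in) = 1 → bit 1, carry out 0
  col 2: 1 + 0 + 0 (carry in) = 1 → bit 1, carry out 0
  col 3: 0 + 0 + 0 (carry in) = 0 → bit 0, carry out 0
  col 4: 0 + 0 + 0 (carry in) = 0 → bit 0, carry out 0
  col 5: 0 + 1 + 0 (carry in) = 1 → bit 1, carry out 0
  col 6: 0 + 0 + 0 (carry in) = 0 → bit 0, carry out 0
  col 7: 0 + 0 + 0 (carry in) = 0 → bit 0, carry out 0
  col 8: 0 + 0 + 0 (carry in) = 0 → bit 0, carry out 0
  col 9: 0 + 1 + 0 (carry in) = 1 → bit 1, carry out 0
  col 10: 0 + 0 + 0 (carry in) = 0 → bit 0, carry out 0
Reading bits MSB→LSB: 01000100111
Strip leading zeros: 1000100111
= 1000100111


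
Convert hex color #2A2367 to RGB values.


Hex: #2A2367
R = 2A₁₆ = 42
G = 23₁₆ = 35
B = 67₁₆ = 103
= RGB(42, 35, 103)


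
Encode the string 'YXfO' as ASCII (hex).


String: 'YXfO'  (4 characters)
Per-character ASCII lookup:
  'Y': uppercase starts at 65: 'Y' = 65 + 24 = 89 → 0x59
  'X': uppercase starts at 65: 'X' = 65 + 23 = 88 → 0x58
  'f': lowercase starts at 97: 'f' = 97 + 5 = 102 → 0x66
  'O': uppercase starts at 65: 'O' = 65 + 14 = 79 → 0x4F
= 0x59 0x58 0x66 0x4F


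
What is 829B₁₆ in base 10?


Positional values:
Position 0: B × 16^0 = 11 × 1 = 11
Position 1: 9 × 16^1 = 9 × 16 = 144
Position 2: 2 × 16^2 = 2 × 256 = 512
Position 3: 8 × 16^3 = 8 × 4096 = 32768
Sum = 11 + 144 + 512 + 32768
= 33435


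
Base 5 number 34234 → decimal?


Positional values (base 5):
  4 × 5^0 = 4 × 1 = 4
  3 × 5^1 = 3 × 5 = 15
  2 × 5^2 = 2 × 25 = 50
  4 × 5^3 = 4 × 125 = 500
  3 × 5^4 = 3 × 625 = 1875
Sum = 4 + 15 + 50 + 500 + 1875
= 2444


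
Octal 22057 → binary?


Each octal digit → 3 binary bits:
  2 = 010
  2 = 010
  0 = 000
  5 = 101
  7 = 111
Concatenate: 010 010 000 101 111
= 010010000101111


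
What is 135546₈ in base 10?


Positional values:
Position 0: 6 × 8^0 = 6
Position 1: 4 × 8^1 = 32
Position 2: 5 × 8^2 = 320
Position 3: 5 × 8^3 = 2560
Position 4: 3 × 8^4 = 12288
Position 5: 1 × 8^5 = 32768
Sum = 6 + 32 + 320 + 2560 + 12288 + 32768
= 47974


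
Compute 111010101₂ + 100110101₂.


Align and add column by column (LSB to MSB, carry propagating):
  0111010101
+ 0100110101
  ----------
  col 0: 1 + 1 + 0 (carry in) = 2 → bit 0, carry out 1
  col 1: 0 + 0 + 1 (carry in) = 1 → bit 1, carry out 0
  col 2: 1 + 1 + 0 (carry in) = 2 → bit 0, carry out 1
  col 3: 0 + 0 + 1 (carry in) = 1 → bit 1, carry out 0
  col 4: 1 + 1 + 0 (carry in) = 2 → bit 0, carry out 1
  col 5: 0 + 1 + 1 (carry in) = 2 → bit 0, carry out 1
  col 6: 1 + 0 + 1 (carry in) = 2 → bit 0, carry out 1
  col 7: 1 + 0 + 1 (carry in) = 2 → bit 0, carry out 1
  col 8: 1 + 1 + 1 (carry in) = 3 → bit 1, carry out 1
  col 9: 0 + 0 + 1 (carry in) = 1 → bit 1, carry out 0
Reading bits MSB→LSB: 1100001010
Strip leading zeros: 1100001010
= 1100001010


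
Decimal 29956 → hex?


Divide by 16 repeatedly:
29956 ÷ 16 = 1872 remainder 4 (4)
1872 ÷ 16 = 117 remainder 0 (0)
117 ÷ 16 = 7 remainder 5 (5)
7 ÷ 16 = 0 remainder 7 (7)
Reading remainders bottom-up:
= 0x7504


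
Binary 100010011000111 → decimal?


Positional values:
Bit 0: 1 × 2^0 = 1
Bit 1: 1 × 2^1 = 2
Bit 2: 1 × 2^2 = 4
Bit 6: 1 × 2^6 = 64
Bit 7: 1 × 2^7 = 128
Bit 10: 1 × 2^10 = 1024
Bit 14: 1 × 2^14 = 16384
Sum = 1 + 2 + 4 + 64 + 128 + 1024 + 16384
= 17607


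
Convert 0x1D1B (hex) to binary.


Each hex digit → 4 binary bits:
  1 = 0001
  D = 1101
  1 = 0001
  B = 1011
Concatenate: 0001 1101 0001 1011
= 0001110100011011


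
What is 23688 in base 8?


Divide by 8 repeatedly:
23688 ÷ 8 = 2961 remainder 0
2961 ÷ 8 = 370 remainder 1
370 ÷ 8 = 46 remainder 2
46 ÷ 8 = 5 remainder 6
5 ÷ 8 = 0 remainder 5
Reading remainders bottom-up:
= 0o56210


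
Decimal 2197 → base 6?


Divide by 6 repeatedly:
2197 ÷ 6 = 366 remainder 1
366 ÷ 6 = 61 remainder 0
61 ÷ 6 = 10 remainder 1
10 ÷ 6 = 1 remainder 4
1 ÷ 6 = 0 remainder 1
Reading remainders bottom-up:
= 14101


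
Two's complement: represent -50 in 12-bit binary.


Original: 000000110010
Step 1 - Invert all bits: 111111001101
Step 2 - Add 1: 111111001101 + 1
= 111111001110 (represents -50)


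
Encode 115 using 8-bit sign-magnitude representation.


Sign bit: 0 (positive)
Magnitude: 115 = 1110011
= 01110011


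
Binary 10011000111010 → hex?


Group into 4-bit nibbles: 0010011000111010
  0010 = 2
  0110 = 6
  0011 = 3
  1010 = A
= 0x263A


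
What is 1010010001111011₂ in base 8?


Group into 3-bit groups: 001010010001111011
  001 = 1
  010 = 2
  010 = 2
  001 = 1
  111 = 7
  011 = 3
= 0o122173


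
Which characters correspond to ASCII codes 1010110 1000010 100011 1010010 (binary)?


Codes (binary): 1010110 1000010 100011 1010010
Per-code ASCII lookup:
  1010110 = 86  (range 65-90: uppercase, 86 - 65 = 21) → 'V'
  1000010 = 66  (range 65-90: uppercase, 66 - 65 = 1) → 'B'
  100011 = 35  (special character) → '#'
  1010010 = 82  (range 65-90: uppercase, 82 - 65 = 17) → 'R'
= 'VB#R'


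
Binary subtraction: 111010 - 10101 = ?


Align and subtract column by column (LSB to MSB, borrowing when needed):
  111010
- 010101
  ------
  col 0: (0 - 0 borrow-in) - 1 → borrow from next column: (0+2) - 1 = 1, borrow out 1
  col 1: (1 - 1 borrow-in) - 0 → 0 - 0 = 0, borrow out 0
  col 2: (0 - 0 borrow-in) - 1 → borrow from next column: (0+2) - 1 = 1, borrow out 1
  col 3: (1 - 1 borrow-in) - 0 → 0 - 0 = 0, borrow out 0
  col 4: (1 - 0 borrow-in) - 1 → 1 - 1 = 0, borrow out 0
  col 5: (1 - 0 borrow-in) - 0 → 1 - 0 = 1, borrow out 0
Reading bits MSB→LSB: 100101
Strip leading zeros: 100101
= 100101


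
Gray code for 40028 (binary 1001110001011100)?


Binary: 1001110001011100
Gray code: G = B XOR (B >> 1)
B >> 1 = 0100111000101110
1001110001011100 XOR 0100111000101110:
  1 XOR 0 = 1
  0 XOR 1 = 1
  0 XOR 0 = 0
  1 XOR 0 = 1
  1 XOR 1 = 0
  1 XOR 1 = 0
  0 XOR 1 = 1
  0 XOR 0 = 0
  0 XOR 0 = 0
  1 XOR 0 = 1
  0 XOR 1 = 1
  1 XOR 0 = 1
  1 XOR 1 = 0
  1 XOR 1 = 0
  0 XOR 1 = 1
  0 XOR 0 = 0
= 1101001001110010


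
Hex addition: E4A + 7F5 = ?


Align and add column by column (LSB to MSB, each column mod 16 with carry):
  0E4A
+ 07F5
  ----
  col 0: A(10) + 5(5) + 0 (carry in) = 15 → F(15), carry out 0
  col 1: 4(4) + F(15) + 0 (carry in) = 19 → 3(3), carry out 1
  col 2: E(14) + 7(7) + 1 (carry in) = 22 → 6(6), carry out 1
  col 3: 0(0) + 0(0) + 1 (carry in) = 1 → 1(1), carry out 0
Reading digits MSB→LSB: 163F
Strip leading zeros: 163F
= 0x163F


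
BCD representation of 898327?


Each digit → 4-bit binary:
  8 → 1000
  9 → 1001
  8 → 1000
  3 → 0011
  2 → 0010
  7 → 0111
= 1000 1001 1000 0011 0010 0111


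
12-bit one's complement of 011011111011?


Original: 011011111011
Invert all bits:
  bit 0: 0 → 1
  bit 1: 1 → 0
  bit 2: 1 → 0
  bit 3: 0 → 1
  bit 4: 1 → 0
  bit 5: 1 → 0
  bit 6: 1 → 0
  bit 7: 1 → 0
  bit 8: 1 → 0
  bit 9: 0 → 1
  bit 10: 1 → 0
  bit 11: 1 → 0
= 100100000100


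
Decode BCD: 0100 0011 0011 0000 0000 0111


Each 4-bit group → digit:
  0100 → 4
  0011 → 3
  0011 → 3
  0000 → 0
  0000 → 0
  0111 → 7
= 433007


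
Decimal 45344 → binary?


Divide by 2 repeatedly:
45344 ÷ 2 = 22672 remainder 0
22672 ÷ 2 = 11336 remainder 0
11336 ÷ 2 = 5668 remainder 0
5668 ÷ 2 = 2834 remainder 0
2834 ÷ 2 = 1417 remainder 0
1417 ÷ 2 = 708 remainder 1
708 ÷ 2 = 354 remainder 0
354 ÷ 2 = 177 remainder 0
177 ÷ 2 = 88 remainder 1
88 ÷ 2 = 44 remainder 0
44 ÷ 2 = 22 remainder 0
22 ÷ 2 = 11 remainder 0
11 ÷ 2 = 5 remainder 1
5 ÷ 2 = 2 remainder 1
2 ÷ 2 = 1 remainder 0
1 ÷ 2 = 0 remainder 1
Reading remainders bottom-up:
= 1011000100100000


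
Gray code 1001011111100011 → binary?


Gray code: 1001011111100011
MSB stays the same: 1
Each subsequent bit = prev_binary XOR current_gray:
  B[1] = 1 XOR 0 = 1
  B[2] = 1 XOR 0 = 1
  B[3] = 1 XOR 1 = 0
  B[4] = 0 XOR 0 = 0
  B[5] = 0 XOR 1 = 1
  B[6] = 1 XOR 1 = 0
  B[7] = 0 XOR 1 = 1
  B[8] = 1 XOR 1 = 0
  B[9] = 0 XOR 1 = 1
  B[10] = 1 XOR 1 = 0
  B[11] = 0 XOR 0 = 0
  B[12] = 0 XOR 0 = 0
  B[13] = 0 XOR 0 = 0
  B[14] = 0 XOR 1 = 1
  B[15] = 1 XOR 1 = 0
= 1110010101000010 (58690 decimal)


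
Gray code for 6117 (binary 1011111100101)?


Binary: 1011111100101
Gray code: G = B XOR (B >> 1)
B >> 1 = 0101111110010
1011111100101 XOR 0101111110010:
  1 XOR 0 = 1
  0 XOR 1 = 1
  1 XOR 0 = 1
  1 XOR 1 = 0
  1 XOR 1 = 0
  1 XOR 1 = 0
  1 XOR 1 = 0
  1 XOR 1 = 0
  0 XOR 1 = 1
  0 XOR 0 = 0
  1 XOR 0 = 1
  0 XOR 1 = 1
  1 XOR 0 = 1
= 1110000010111


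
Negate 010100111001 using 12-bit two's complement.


Original: 010100111001
Step 1 - Invert all bits: 101011000110
Step 2 - Add 1: 101011000110 + 1
= 101011000111 (represents -1337)


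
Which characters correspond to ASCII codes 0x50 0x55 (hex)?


Codes (hex): 0x50 0x55
Per-code ASCII lookup:
  0x50 = 80  (range 65-90: uppercase, 80 - 65 = 15) → 'P'
  0x55 = 85  (range 65-90: uppercase, 85 - 65 = 20) → 'U'
= 'PU'


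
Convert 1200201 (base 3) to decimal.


Positional values (base 3):
  1 × 3^0 = 1 × 1 = 1
  0 × 3^1 = 0 × 3 = 0
  2 × 3^2 = 2 × 9 = 18
  0 × 3^3 = 0 × 27 = 0
  0 × 3^4 = 0 × 81 = 0
  2 × 3^5 = 2 × 243 = 486
  1 × 3^6 = 1 × 729 = 729
Sum = 1 + 0 + 18 + 0 + 0 + 486 + 729
= 1234


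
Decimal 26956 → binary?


Divide by 2 repeatedly:
26956 ÷ 2 = 13478 remainder 0
13478 ÷ 2 = 6739 remainder 0
6739 ÷ 2 = 3369 remainder 1
3369 ÷ 2 = 1684 remainder 1
1684 ÷ 2 = 842 remainder 0
842 ÷ 2 = 421 remainder 0
421 ÷ 2 = 210 remainder 1
210 ÷ 2 = 105 remainder 0
105 ÷ 2 = 52 remainder 1
52 ÷ 2 = 26 remainder 0
26 ÷ 2 = 13 remainder 0
13 ÷ 2 = 6 remainder 1
6 ÷ 2 = 3 remainder 0
3 ÷ 2 = 1 remainder 1
1 ÷ 2 = 0 remainder 1
Reading remainders bottom-up:
= 110100101001100


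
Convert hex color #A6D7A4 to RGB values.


Hex: #A6D7A4
R = A6₁₆ = 166
G = D7₁₆ = 215
B = A4₁₆ = 164
= RGB(166, 215, 164)


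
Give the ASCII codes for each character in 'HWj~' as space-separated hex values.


String: 'HWj~'  (4 characters)
Per-character ASCII lookup:
  'H': uppercase starts at 65: 'H' = 65 + 7 = 72 → 0x48
  'W': uppercase starts at 65: 'W' = 65 + 22 = 87 → 0x57
  'j': lowercase starts at 97: 'j' = 97 + 9 = 106 → 0x6A
  '~': special character: '~' = 126 → 0x7E
= 0x48 0x57 0x6A 0x7E


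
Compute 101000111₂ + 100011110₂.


Align and add column by column (LSB to MSB, carry propagating):
  0101000111
+ 0100011110
  ----------
  col 0: 1 + 0 + 0 (carry in) = 1 → bit 1, carry out 0
  col 1: 1 + 1 + 0 (carry in) = 2 → bit 0, carry out 1
  col 2: 1 + 1 + 1 (carry in) = 3 → bit 1, carry out 1
  col 3: 0 + 1 + 1 (carry in) = 2 → bit 0, carry out 1
  col 4: 0 + 1 + 1 (carry in) = 2 → bit 0, carry out 1
  col 5: 0 + 0 + 1 (carry in) = 1 → bit 1, carry out 0
  col 6: 1 + 0 + 0 (carry in) = 1 → bit 1, carry out 0
  col 7: 0 + 0 + 0 (carry in) = 0 → bit 0, carry out 0
  col 8: 1 + 1 + 0 (carry in) = 2 → bit 0, carry out 1
  col 9: 0 + 0 + 1 (carry in) = 1 → bit 1, carry out 0
Reading bits MSB→LSB: 1001100101
Strip leading zeros: 1001100101
= 1001100101


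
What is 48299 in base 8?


Divide by 8 repeatedly:
48299 ÷ 8 = 6037 remainder 3
6037 ÷ 8 = 754 remainder 5
754 ÷ 8 = 94 remainder 2
94 ÷ 8 = 11 remainder 6
11 ÷ 8 = 1 remainder 3
1 ÷ 8 = 0 remainder 1
Reading remainders bottom-up:
= 0o136253


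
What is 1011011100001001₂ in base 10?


Positional values:
Bit 0: 1 × 2^0 = 1
Bit 3: 1 × 2^3 = 8
Bit 8: 1 × 2^8 = 256
Bit 9: 1 × 2^9 = 512
Bit 10: 1 × 2^10 = 1024
Bit 12: 1 × 2^12 = 4096
Bit 13: 1 × 2^13 = 8192
Bit 15: 1 × 2^15 = 32768
Sum = 1 + 8 + 256 + 512 + 1024 + 4096 + 8192 + 32768
= 46857


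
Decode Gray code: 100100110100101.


Gray code: 100100110100101
MSB stays the same: 1
Each subsequent bit = prev_binary XOR current_gray:
  B[1] = 1 XOR 0 = 1
  B[2] = 1 XOR 0 = 1
  B[3] = 1 XOR 1 = 0
  B[4] = 0 XOR 0 = 0
  B[5] = 0 XOR 0 = 0
  B[6] = 0 XOR 1 = 1
  B[7] = 1 XOR 1 = 0
  B[8] = 0 XOR 0 = 0
  B[9] = 0 XOR 1 = 1
  B[10] = 1 XOR 0 = 1
  B[11] = 1 XOR 0 = 1
  B[12] = 1 XOR 1 = 0
  B[13] = 0 XOR 0 = 0
  B[14] = 0 XOR 1 = 1
= 111000100111001 (28985 decimal)


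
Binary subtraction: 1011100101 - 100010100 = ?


Align and subtract column by column (LSB to MSB, borrowing when needed):
  1011100101
- 0100010100
  ----------
  col 0: (1 - 0 borrow-in) - 0 → 1 - 0 = 1, borrow out 0
  col 1: (0 - 0 borrow-in) - 0 → 0 - 0 = 0, borrow out 0
  col 2: (1 - 0 borrow-in) - 1 → 1 - 1 = 0, borrow out 0
  col 3: (0 - 0 borrow-in) - 0 → 0 - 0 = 0, borrow out 0
  col 4: (0 - 0 borrow-in) - 1 → borrow from next column: (0+2) - 1 = 1, borrow out 1
  col 5: (1 - 1 borrow-in) - 0 → 0 - 0 = 0, borrow out 0
  col 6: (1 - 0 borrow-in) - 0 → 1 - 0 = 1, borrow out 0
  col 7: (1 - 0 borrow-in) - 0 → 1 - 0 = 1, borrow out 0
  col 8: (0 - 0 borrow-in) - 1 → borrow from next column: (0+2) - 1 = 1, borrow out 1
  col 9: (1 - 1 borrow-in) - 0 → 0 - 0 = 0, borrow out 0
Reading bits MSB→LSB: 0111010001
Strip leading zeros: 111010001
= 111010001


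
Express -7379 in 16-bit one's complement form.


Original: 0001110011010011
Invert all bits:
  bit 0: 0 → 1
  bit 1: 0 → 1
  bit 2: 0 → 1
  bit 3: 1 → 0
  bit 4: 1 → 0
  bit 5: 1 → 0
  bit 6: 0 → 1
  bit 7: 0 → 1
  bit 8: 1 → 0
  bit 9: 1 → 0
  bit 10: 0 → 1
  bit 11: 1 → 0
  bit 12: 0 → 1
  bit 13: 0 → 1
  bit 14: 1 → 0
  bit 15: 1 → 0
= 1110001100101100


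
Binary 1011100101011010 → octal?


Group into 3-bit groups: 001011100101011010
  001 = 1
  011 = 3
  100 = 4
  101 = 5
  011 = 3
  010 = 2
= 0o134532


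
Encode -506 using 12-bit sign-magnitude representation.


Sign bit: 1 (negative)
Magnitude: 506 = 00111111010
= 100111111010


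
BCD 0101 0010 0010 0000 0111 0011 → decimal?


Each 4-bit group → digit:
  0101 → 5
  0010 → 2
  0010 → 2
  0000 → 0
  0111 → 7
  0011 → 3
= 522073


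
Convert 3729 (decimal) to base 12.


Divide by 12 repeatedly:
3729 ÷ 12 = 310 remainder 9
310 ÷ 12 = 25 remainder 10
25 ÷ 12 = 2 remainder 1
2 ÷ 12 = 0 remainder 2
Reading remainders bottom-up:
= 21A9


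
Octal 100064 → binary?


Each octal digit → 3 binary bits:
  1 = 001
  0 = 000
  0 = 000
  0 = 000
  6 = 110
  4 = 100
Concatenate: 001 000 000 000 110 100
= 001000000000110100


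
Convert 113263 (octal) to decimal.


Positional values:
Position 0: 3 × 8^0 = 3
Position 1: 6 × 8^1 = 48
Position 2: 2 × 8^2 = 128
Position 3: 3 × 8^3 = 1536
Position 4: 1 × 8^4 = 4096
Position 5: 1 × 8^5 = 32768
Sum = 3 + 48 + 128 + 1536 + 4096 + 32768
= 38579


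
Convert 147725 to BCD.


Each digit → 4-bit binary:
  1 → 0001
  4 → 0100
  7 → 0111
  7 → 0111
  2 → 0010
  5 → 0101
= 0001 0100 0111 0111 0010 0101


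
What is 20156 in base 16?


Divide by 16 repeatedly:
20156 ÷ 16 = 1259 remainder 12 (C)
1259 ÷ 16 = 78 remainder 11 (B)
78 ÷ 16 = 4 remainder 14 (E)
4 ÷ 16 = 0 remainder 4 (4)
Reading remainders bottom-up:
= 0x4EBC


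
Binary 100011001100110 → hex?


Group into 4-bit nibbles: 0100011001100110
  0100 = 4
  0110 = 6
  0110 = 6
  0110 = 6
= 0x4666


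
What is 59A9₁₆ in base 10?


Positional values:
Position 0: 9 × 16^0 = 9 × 1 = 9
Position 1: A × 16^1 = 10 × 16 = 160
Position 2: 9 × 16^2 = 9 × 256 = 2304
Position 3: 5 × 16^3 = 5 × 4096 = 20480
Sum = 9 + 160 + 2304 + 20480
= 22953


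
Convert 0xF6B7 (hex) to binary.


Each hex digit → 4 binary bits:
  F = 1111
  6 = 0110
  B = 1011
  7 = 0111
Concatenate: 1111 0110 1011 0111
= 1111011010110111


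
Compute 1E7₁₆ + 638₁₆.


Align and add column by column (LSB to MSB, each column mod 16 with carry):
  01E7
+ 0638
  ----
  col 0: 7(7) + 8(8) + 0 (carry in) = 15 → F(15), carry out 0
  col 1: E(14) + 3(3) + 0 (carry in) = 17 → 1(1), carry out 1
  col 2: 1(1) + 6(6) + 1 (carry in) = 8 → 8(8), carry out 0
  col 3: 0(0) + 0(0) + 0 (carry in) = 0 → 0(0), carry out 0
Reading digits MSB→LSB: 081F
Strip leading zeros: 81F
= 0x81F


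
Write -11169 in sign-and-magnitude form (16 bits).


Sign bit: 1 (negative)
Magnitude: 11169 = 010101110100001
= 1010101110100001


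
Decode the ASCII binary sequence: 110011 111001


Codes (binary): 110011 111001
Per-code ASCII lookup:
  110011 = 51  (range 48-57: digits, 51 - 48 = 3) → '3'
  111001 = 57  (range 48-57: digits, 57 - 48 = 9) → '9'
= '39'


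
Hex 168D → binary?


Each hex digit → 4 binary bits:
  1 = 0001
  6 = 0110
  8 = 1000
  D = 1101
Concatenate: 0001 0110 1000 1101
= 0001011010001101


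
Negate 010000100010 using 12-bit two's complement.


Original: 010000100010
Step 1 - Invert all bits: 101111011101
Step 2 - Add 1: 101111011101 + 1
= 101111011110 (represents -1058)


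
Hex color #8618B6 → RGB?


Hex: #8618B6
R = 86₁₆ = 134
G = 18₁₆ = 24
B = B6₁₆ = 182
= RGB(134, 24, 182)


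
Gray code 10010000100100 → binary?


Gray code: 10010000100100
MSB stays the same: 1
Each subsequent bit = prev_binary XOR current_gray:
  B[1] = 1 XOR 0 = 1
  B[2] = 1 XOR 0 = 1
  B[3] = 1 XOR 1 = 0
  B[4] = 0 XOR 0 = 0
  B[5] = 0 XOR 0 = 0
  B[6] = 0 XOR 0 = 0
  B[7] = 0 XOR 0 = 0
  B[8] = 0 XOR 1 = 1
  B[9] = 1 XOR 0 = 1
  B[10] = 1 XOR 0 = 1
  B[11] = 1 XOR 1 = 0
  B[12] = 0 XOR 0 = 0
  B[13] = 0 XOR 0 = 0
= 11100000111000 (14392 decimal)


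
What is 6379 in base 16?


Divide by 16 repeatedly:
6379 ÷ 16 = 398 remainder 11 (B)
398 ÷ 16 = 24 remainder 14 (E)
24 ÷ 16 = 1 remainder 8 (8)
1 ÷ 16 = 0 remainder 1 (1)
Reading remainders bottom-up:
= 0x18EB


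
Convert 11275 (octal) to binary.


Each octal digit → 3 binary bits:
  1 = 001
  1 = 001
  2 = 010
  7 = 111
  5 = 101
Concatenate: 001 001 010 111 101
= 001001010111101


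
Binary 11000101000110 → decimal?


Positional values:
Bit 1: 1 × 2^1 = 2
Bit 2: 1 × 2^2 = 4
Bit 6: 1 × 2^6 = 64
Bit 8: 1 × 2^8 = 256
Bit 12: 1 × 2^12 = 4096
Bit 13: 1 × 2^13 = 8192
Sum = 2 + 4 + 64 + 256 + 4096 + 8192
= 12614


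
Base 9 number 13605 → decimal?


Positional values (base 9):
  5 × 9^0 = 5 × 1 = 5
  0 × 9^1 = 0 × 9 = 0
  6 × 9^2 = 6 × 81 = 486
  3 × 9^3 = 3 × 729 = 2187
  1 × 9^4 = 1 × 6561 = 6561
Sum = 5 + 0 + 486 + 2187 + 6561
= 9239


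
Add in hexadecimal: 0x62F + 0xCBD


Align and add column by column (LSB to MSB, each column mod 16 with carry):
  062F
+ 0CBD
  ----
  col 0: F(15) + D(13) + 0 (carry in) = 28 → C(12), carry out 1
  col 1: 2(2) + B(11) + 1 (carry in) = 14 → E(14), carry out 0
  col 2: 6(6) + C(12) + 0 (carry in) = 18 → 2(2), carry out 1
  col 3: 0(0) + 0(0) + 1 (carry in) = 1 → 1(1), carry out 0
Reading digits MSB→LSB: 12EC
Strip leading zeros: 12EC
= 0x12EC


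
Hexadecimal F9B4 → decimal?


Positional values:
Position 0: 4 × 16^0 = 4 × 1 = 4
Position 1: B × 16^1 = 11 × 16 = 176
Position 2: 9 × 16^2 = 9 × 256 = 2304
Position 3: F × 16^3 = 15 × 4096 = 61440
Sum = 4 + 176 + 2304 + 61440
= 63924


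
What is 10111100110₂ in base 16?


Group into 4-bit nibbles: 010111100110
  0101 = 5
  1110 = E
  0110 = 6
= 0x5E6


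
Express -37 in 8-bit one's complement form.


Original: 00100101
Invert all bits:
  bit 0: 0 → 1
  bit 1: 0 → 1
  bit 2: 1 → 0
  bit 3: 0 → 1
  bit 4: 0 → 1
  bit 5: 1 → 0
  bit 6: 0 → 1
  bit 7: 1 → 0
= 11011010


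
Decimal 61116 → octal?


Divide by 8 repeatedly:
61116 ÷ 8 = 7639 remainder 4
7639 ÷ 8 = 954 remainder 7
954 ÷ 8 = 119 remainder 2
119 ÷ 8 = 14 remainder 7
14 ÷ 8 = 1 remainder 6
1 ÷ 8 = 0 remainder 1
Reading remainders bottom-up:
= 0o167274


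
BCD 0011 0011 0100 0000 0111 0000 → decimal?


Each 4-bit group → digit:
  0011 → 3
  0011 → 3
  0100 → 4
  0000 → 0
  0111 → 7
  0000 → 0
= 334070


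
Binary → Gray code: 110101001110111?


Binary: 110101001110111
Gray code: G = B XOR (B >> 1)
B >> 1 = 011010100111011
110101001110111 XOR 011010100111011:
  1 XOR 0 = 1
  1 XOR 1 = 0
  0 XOR 1 = 1
  1 XOR 0 = 1
  0 XOR 1 = 1
  1 XOR 0 = 1
  0 XOR 1 = 1
  0 XOR 0 = 0
  1 XOR 0 = 1
  1 XOR 1 = 0
  1 XOR 1 = 0
  0 XOR 1 = 1
  1 XOR 0 = 1
  1 XOR 1 = 0
  1 XOR 1 = 0
= 101111101001100


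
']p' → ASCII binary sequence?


String: ']p'  (2 characters)
Per-character ASCII lookup:
  ']': special character: ']' = 93 → 1011101
  'p': lowercase starts at 97: 'p' = 97 + 15 = 112 → 1110000
= 1011101 1110000


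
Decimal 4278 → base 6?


Divide by 6 repeatedly:
4278 ÷ 6 = 713 remainder 0
713 ÷ 6 = 118 remainder 5
118 ÷ 6 = 19 remainder 4
19 ÷ 6 = 3 remainder 1
3 ÷ 6 = 0 remainder 3
Reading remainders bottom-up:
= 31450


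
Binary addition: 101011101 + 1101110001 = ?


Align and add column by column (LSB to MSB, carry propagating):
  00101011101
+ 01101110001
  -----------
  col 0: 1 + 1 + 0 (carry in) = 2 → bit 0, carry out 1
  col 1: 0 + 0 + 1 (carry in) = 1 → bit 1, carry out 0
  col 2: 1 + 0 + 0 (carry in) = 1 → bit 1, carry out 0
  col 3: 1 + 0 + 0 (carry in) = 1 → bit 1, carry out 0
  col 4: 1 + 1 + 0 (carry in) = 2 → bit 0, carry out 1
  col 5: 0 + 1 + 1 (carry in) = 2 → bit 0, carry out 1
  col 6: 1 + 1 + 1 (carry in) = 3 → bit 1, carry out 1
  col 7: 0 + 0 + 1 (carry in) = 1 → bit 1, carry out 0
  col 8: 1 + 1 + 0 (carry in) = 2 → bit 0, carry out 1
  col 9: 0 + 1 + 1 (carry in) = 2 → bit 0, carry out 1
  col 10: 0 + 0 + 1 (carry in) = 1 → bit 1, carry out 0
Reading bits MSB→LSB: 10011001110
Strip leading zeros: 10011001110
= 10011001110


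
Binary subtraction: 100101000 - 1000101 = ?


Align and subtract column by column (LSB to MSB, borrowing when needed):
  100101000
- 001000101
  ---------
  col 0: (0 - 0 borrow-in) - 1 → borrow from next column: (0+2) - 1 = 1, borrow out 1
  col 1: (0 - 1 borrow-in) - 0 → borrow from next column: (-1+2) - 0 = 1, borrow out 1
  col 2: (0 - 1 borrow-in) - 1 → borrow from next column: (-1+2) - 1 = 0, borrow out 1
  col 3: (1 - 1 borrow-in) - 0 → 0 - 0 = 0, borrow out 0
  col 4: (0 - 0 borrow-in) - 0 → 0 - 0 = 0, borrow out 0
  col 5: (1 - 0 borrow-in) - 0 → 1 - 0 = 1, borrow out 0
  col 6: (0 - 0 borrow-in) - 1 → borrow from next column: (0+2) - 1 = 1, borrow out 1
  col 7: (0 - 1 borrow-in) - 0 → borrow from next column: (-1+2) - 0 = 1, borrow out 1
  col 8: (1 - 1 borrow-in) - 0 → 0 - 0 = 0, borrow out 0
Reading bits MSB→LSB: 011100011
Strip leading zeros: 11100011
= 11100011


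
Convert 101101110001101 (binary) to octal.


Group into 3-bit groups: 101101110001101
  101 = 5
  101 = 5
  110 = 6
  001 = 1
  101 = 5
= 0o55615


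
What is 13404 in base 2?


Divide by 2 repeatedly:
13404 ÷ 2 = 6702 remainder 0
6702 ÷ 2 = 3351 remainder 0
3351 ÷ 2 = 1675 remainder 1
1675 ÷ 2 = 837 remainder 1
837 ÷ 2 = 418 remainder 1
418 ÷ 2 = 209 remainder 0
209 ÷ 2 = 104 remainder 1
104 ÷ 2 = 52 remainder 0
52 ÷ 2 = 26 remainder 0
26 ÷ 2 = 13 remainder 0
13 ÷ 2 = 6 remainder 1
6 ÷ 2 = 3 remainder 0
3 ÷ 2 = 1 remainder 1
1 ÷ 2 = 0 remainder 1
Reading remainders bottom-up:
= 11010001011100


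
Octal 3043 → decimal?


Positional values:
Position 0: 3 × 8^0 = 3
Position 1: 4 × 8^1 = 32
Position 2: 0 × 8^2 = 0
Position 3: 3 × 8^3 = 1536
Sum = 3 + 32 + 0 + 1536
= 1571


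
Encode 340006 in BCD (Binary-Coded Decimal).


Each digit → 4-bit binary:
  3 → 0011
  4 → 0100
  0 → 0000
  0 → 0000
  0 → 0000
  6 → 0110
= 0011 0100 0000 0000 0000 0110


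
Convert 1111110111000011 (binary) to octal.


Group into 3-bit groups: 001111110111000011
  001 = 1
  111 = 7
  110 = 6
  111 = 7
  000 = 0
  011 = 3
= 0o176703


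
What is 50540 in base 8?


Divide by 8 repeatedly:
50540 ÷ 8 = 6317 remainder 4
6317 ÷ 8 = 789 remainder 5
789 ÷ 8 = 98 remainder 5
98 ÷ 8 = 12 remainder 2
12 ÷ 8 = 1 remainder 4
1 ÷ 8 = 0 remainder 1
Reading remainders bottom-up:
= 0o142554


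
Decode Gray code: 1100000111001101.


Gray code: 1100000111001101
MSB stays the same: 1
Each subsequent bit = prev_binary XOR current_gray:
  B[1] = 1 XOR 1 = 0
  B[2] = 0 XOR 0 = 0
  B[3] = 0 XOR 0 = 0
  B[4] = 0 XOR 0 = 0
  B[5] = 0 XOR 0 = 0
  B[6] = 0 XOR 0 = 0
  B[7] = 0 XOR 1 = 1
  B[8] = 1 XOR 1 = 0
  B[9] = 0 XOR 1 = 1
  B[10] = 1 XOR 0 = 1
  B[11] = 1 XOR 0 = 1
  B[12] = 1 XOR 1 = 0
  B[13] = 0 XOR 1 = 1
  B[14] = 1 XOR 0 = 1
  B[15] = 1 XOR 1 = 0
= 1000000101110110 (33142 decimal)


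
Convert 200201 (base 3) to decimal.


Positional values (base 3):
  1 × 3^0 = 1 × 1 = 1
  0 × 3^1 = 0 × 3 = 0
  2 × 3^2 = 2 × 9 = 18
  0 × 3^3 = 0 × 27 = 0
  0 × 3^4 = 0 × 81 = 0
  2 × 3^5 = 2 × 243 = 486
Sum = 1 + 0 + 18 + 0 + 0 + 486
= 505


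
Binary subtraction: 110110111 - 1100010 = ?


Align and subtract column by column (LSB to MSB, borrowing when needed):
  110110111
- 001100010
  ---------
  col 0: (1 - 0 borrow-in) - 0 → 1 - 0 = 1, borrow out 0
  col 1: (1 - 0 borrow-in) - 1 → 1 - 1 = 0, borrow out 0
  col 2: (1 - 0 borrow-in) - 0 → 1 - 0 = 1, borrow out 0
  col 3: (0 - 0 borrow-in) - 0 → 0 - 0 = 0, borrow out 0
  col 4: (1 - 0 borrow-in) - 0 → 1 - 0 = 1, borrow out 0
  col 5: (1 - 0 borrow-in) - 1 → 1 - 1 = 0, borrow out 0
  col 6: (0 - 0 borrow-in) - 1 → borrow from next column: (0+2) - 1 = 1, borrow out 1
  col 7: (1 - 1 borrow-in) - 0 → 0 - 0 = 0, borrow out 0
  col 8: (1 - 0 borrow-in) - 0 → 1 - 0 = 1, borrow out 0
Reading bits MSB→LSB: 101010101
Strip leading zeros: 101010101
= 101010101


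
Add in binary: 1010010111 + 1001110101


Align and add column by column (LSB to MSB, carry propagating):
  01010010111
+ 01001110101
  -----------
  col 0: 1 + 1 + 0 (carry in) = 2 → bit 0, carry out 1
  col 1: 1 + 0 + 1 (carry in) = 2 → bit 0, carry out 1
  col 2: 1 + 1 + 1 (carry in) = 3 → bit 1, carry out 1
  col 3: 0 + 0 + 1 (carry in) = 1 → bit 1, carry out 0
  col 4: 1 + 1 + 0 (carry in) = 2 → bit 0, carry out 1
  col 5: 0 + 1 + 1 (carry in) = 2 → bit 0, carry out 1
  col 6: 0 + 1 + 1 (carry in) = 2 → bit 0, carry out 1
  col 7: 1 + 0 + 1 (carry in) = 2 → bit 0, carry out 1
  col 8: 0 + 0 + 1 (carry in) = 1 → bit 1, carry out 0
  col 9: 1 + 1 + 0 (carry in) = 2 → bit 0, carry out 1
  col 10: 0 + 0 + 1 (carry in) = 1 → bit 1, carry out 0
Reading bits MSB→LSB: 10100001100
Strip leading zeros: 10100001100
= 10100001100


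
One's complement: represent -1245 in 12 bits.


Original: 010011011101
Invert all bits:
  bit 0: 0 → 1
  bit 1: 1 → 0
  bit 2: 0 → 1
  bit 3: 0 → 1
  bit 4: 1 → 0
  bit 5: 1 → 0
  bit 6: 0 → 1
  bit 7: 1 → 0
  bit 8: 1 → 0
  bit 9: 1 → 0
  bit 10: 0 → 1
  bit 11: 1 → 0
= 101100100010


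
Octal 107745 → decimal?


Positional values:
Position 0: 5 × 8^0 = 5
Position 1: 4 × 8^1 = 32
Position 2: 7 × 8^2 = 448
Position 3: 7 × 8^3 = 3584
Position 4: 0 × 8^4 = 0
Position 5: 1 × 8^5 = 32768
Sum = 5 + 32 + 448 + 3584 + 0 + 32768
= 36837


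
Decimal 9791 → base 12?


Divide by 12 repeatedly:
9791 ÷ 12 = 815 remainder 11
815 ÷ 12 = 67 remainder 11
67 ÷ 12 = 5 remainder 7
5 ÷ 12 = 0 remainder 5
Reading remainders bottom-up:
= 57BB


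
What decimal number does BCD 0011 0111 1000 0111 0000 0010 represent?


Each 4-bit group → digit:
  0011 → 3
  0111 → 7
  1000 → 8
  0111 → 7
  0000 → 0
  0010 → 2
= 378702


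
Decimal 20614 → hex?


Divide by 16 repeatedly:
20614 ÷ 16 = 1288 remainder 6 (6)
1288 ÷ 16 = 80 remainder 8 (8)
80 ÷ 16 = 5 remainder 0 (0)
5 ÷ 16 = 0 remainder 5 (5)
Reading remainders bottom-up:
= 0x5086


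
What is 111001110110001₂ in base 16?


Group into 4-bit nibbles: 0111001110110001
  0111 = 7
  0011 = 3
  1011 = B
  0001 = 1
= 0x73B1


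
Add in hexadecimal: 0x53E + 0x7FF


Align and add column by column (LSB to MSB, each column mod 16 with carry):
  053E
+ 07FF
  ----
  col 0: E(14) + F(15) + 0 (carry in) = 29 → D(13), carry out 1
  col 1: 3(3) + F(15) + 1 (carry in) = 19 → 3(3), carry out 1
  col 2: 5(5) + 7(7) + 1 (carry in) = 13 → D(13), carry out 0
  col 3: 0(0) + 0(0) + 0 (carry in) = 0 → 0(0), carry out 0
Reading digits MSB→LSB: 0D3D
Strip leading zeros: D3D
= 0xD3D


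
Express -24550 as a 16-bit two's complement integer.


Original: 0101111111100110
Step 1 - Invert all bits: 1010000000011001
Step 2 - Add 1: 1010000000011001 + 1
= 1010000000011010 (represents -24550)


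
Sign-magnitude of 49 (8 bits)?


Sign bit: 0 (positive)
Magnitude: 49 = 0110001
= 00110001


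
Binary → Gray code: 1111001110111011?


Binary: 1111001110111011
Gray code: G = B XOR (B >> 1)
B >> 1 = 0111100111011101
1111001110111011 XOR 0111100111011101:
  1 XOR 0 = 1
  1 XOR 1 = 0
  1 XOR 1 = 0
  1 XOR 1 = 0
  0 XOR 1 = 1
  0 XOR 0 = 0
  1 XOR 0 = 1
  1 XOR 1 = 0
  1 XOR 1 = 0
  0 XOR 1 = 1
  1 XOR 0 = 1
  1 XOR 1 = 0
  1 XOR 1 = 0
  0 XOR 1 = 1
  1 XOR 0 = 1
  1 XOR 1 = 0
= 1000101001100110


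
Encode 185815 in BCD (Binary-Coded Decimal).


Each digit → 4-bit binary:
  1 → 0001
  8 → 1000
  5 → 0101
  8 → 1000
  1 → 0001
  5 → 0101
= 0001 1000 0101 1000 0001 0101


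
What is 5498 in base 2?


Divide by 2 repeatedly:
5498 ÷ 2 = 2749 remainder 0
2749 ÷ 2 = 1374 remainder 1
1374 ÷ 2 = 687 remainder 0
687 ÷ 2 = 343 remainder 1
343 ÷ 2 = 171 remainder 1
171 ÷ 2 = 85 remainder 1
85 ÷ 2 = 42 remainder 1
42 ÷ 2 = 21 remainder 0
21 ÷ 2 = 10 remainder 1
10 ÷ 2 = 5 remainder 0
5 ÷ 2 = 2 remainder 1
2 ÷ 2 = 1 remainder 0
1 ÷ 2 = 0 remainder 1
Reading remainders bottom-up:
= 1010101111010
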